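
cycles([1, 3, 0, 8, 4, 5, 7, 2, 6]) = (0 1 3 8 6 7 2)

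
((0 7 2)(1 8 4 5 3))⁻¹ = (0 2 7)(1 3 5 4 8)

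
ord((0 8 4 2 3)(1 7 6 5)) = 20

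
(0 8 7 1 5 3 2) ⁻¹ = (0 2 3 5 1 7 8) 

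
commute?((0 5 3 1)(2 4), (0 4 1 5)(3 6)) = no:(0 5 3 1)(2 4) * (0 4 1 5)(3 6) = (1 4 2)(3 5 6), (0 4 1 5)(3 6) * (0 5 3 1)(2 4) = (0 2 4)(1 3 6)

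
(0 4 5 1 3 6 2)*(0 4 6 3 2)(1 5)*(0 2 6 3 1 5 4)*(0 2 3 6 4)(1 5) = (0 6 3 5)(1 4)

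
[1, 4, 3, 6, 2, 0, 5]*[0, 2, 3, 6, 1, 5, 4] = [2, 1, 6, 4, 3, 0, 5]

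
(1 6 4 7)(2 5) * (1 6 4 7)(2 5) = (1 4)(6 7)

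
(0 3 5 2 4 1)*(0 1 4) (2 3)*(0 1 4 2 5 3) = (0 5) (1 4 2) 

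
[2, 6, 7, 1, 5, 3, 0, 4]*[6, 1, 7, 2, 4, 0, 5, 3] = [7, 5, 3, 1, 0, 2, 6, 4]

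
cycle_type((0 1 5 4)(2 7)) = 2.4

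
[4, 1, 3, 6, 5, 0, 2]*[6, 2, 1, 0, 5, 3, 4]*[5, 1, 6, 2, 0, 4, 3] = [4, 6, 5, 0, 2, 3, 1]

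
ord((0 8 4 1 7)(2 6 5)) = 15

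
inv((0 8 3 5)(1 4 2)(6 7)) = (0 5 3 8)(1 2 4)(6 7)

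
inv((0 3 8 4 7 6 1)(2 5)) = (0 1 6 7 4 8 3)(2 5)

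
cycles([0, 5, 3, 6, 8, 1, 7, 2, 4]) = (1 5)(2 3 6 7)(4 8)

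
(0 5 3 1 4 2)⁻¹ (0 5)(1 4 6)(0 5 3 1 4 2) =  (2 6 4)(3 5)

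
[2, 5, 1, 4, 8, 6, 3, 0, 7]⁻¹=[7, 2, 0, 6, 3, 1, 5, 8, 4]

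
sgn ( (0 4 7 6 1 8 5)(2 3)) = -1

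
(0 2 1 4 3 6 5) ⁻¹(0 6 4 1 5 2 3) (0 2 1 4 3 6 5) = (0 1 6 2 5 3 4) 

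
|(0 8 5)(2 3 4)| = 3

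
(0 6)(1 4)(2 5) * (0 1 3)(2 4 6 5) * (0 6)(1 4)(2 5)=(0 2 5 1)(3 6 4)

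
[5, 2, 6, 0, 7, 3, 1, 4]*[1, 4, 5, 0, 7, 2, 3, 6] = [2, 5, 3, 1, 6, 0, 4, 7]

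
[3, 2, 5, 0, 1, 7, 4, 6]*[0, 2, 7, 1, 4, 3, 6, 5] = [1, 7, 3, 0, 2, 5, 4, 6]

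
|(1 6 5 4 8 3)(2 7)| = 6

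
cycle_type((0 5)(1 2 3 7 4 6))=2.6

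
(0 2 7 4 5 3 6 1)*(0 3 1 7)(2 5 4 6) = (0 5 1 3 2)(6 7)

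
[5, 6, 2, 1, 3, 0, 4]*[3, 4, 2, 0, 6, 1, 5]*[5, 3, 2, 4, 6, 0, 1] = [3, 0, 2, 6, 5, 4, 1]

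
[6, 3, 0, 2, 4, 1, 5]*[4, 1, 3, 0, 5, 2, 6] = [6, 0, 4, 3, 5, 1, 2]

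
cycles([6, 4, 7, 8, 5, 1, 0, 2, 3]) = (0 6)(1 4 5)(2 7)(3 8)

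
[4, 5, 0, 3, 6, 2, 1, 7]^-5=[4, 5, 0, 3, 6, 2, 1, 7]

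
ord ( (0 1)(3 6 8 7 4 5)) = 6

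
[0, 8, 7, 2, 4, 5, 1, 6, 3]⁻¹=[0, 6, 3, 8, 4, 5, 7, 2, 1]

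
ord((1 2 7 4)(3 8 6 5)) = 4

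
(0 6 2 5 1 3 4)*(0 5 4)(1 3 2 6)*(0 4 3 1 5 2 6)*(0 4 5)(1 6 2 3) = (1 2)(3 5 6 4)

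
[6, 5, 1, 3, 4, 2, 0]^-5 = [6, 5, 1, 3, 4, 2, 0]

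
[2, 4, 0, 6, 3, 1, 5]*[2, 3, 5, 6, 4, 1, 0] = [5, 4, 2, 0, 6, 3, 1]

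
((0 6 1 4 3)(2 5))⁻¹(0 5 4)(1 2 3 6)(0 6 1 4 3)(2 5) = (0 1 4 5)(2 3 6)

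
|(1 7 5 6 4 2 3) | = 7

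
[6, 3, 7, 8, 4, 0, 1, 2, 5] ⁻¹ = [5, 6, 7, 1, 4, 8, 0, 2, 3] 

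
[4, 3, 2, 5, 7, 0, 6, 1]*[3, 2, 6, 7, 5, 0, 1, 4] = [5, 7, 6, 0, 4, 3, 1, 2]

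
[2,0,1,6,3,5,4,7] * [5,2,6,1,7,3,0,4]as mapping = [0→6,1→5,2→2,3→0,4→1,5→3,6→7,7→4]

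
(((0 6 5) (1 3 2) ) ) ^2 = (0 5 6) (1 2 3) 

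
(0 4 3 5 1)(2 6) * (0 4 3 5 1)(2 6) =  (0 3 1 4 5)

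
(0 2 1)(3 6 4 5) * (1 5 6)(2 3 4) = (0 3 1)(2 5 4 6)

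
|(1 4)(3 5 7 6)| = 4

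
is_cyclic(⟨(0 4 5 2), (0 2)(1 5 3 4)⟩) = no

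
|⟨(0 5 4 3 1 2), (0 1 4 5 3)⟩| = 720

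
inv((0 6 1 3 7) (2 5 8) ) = (0 7 3 1 6) (2 8 5) 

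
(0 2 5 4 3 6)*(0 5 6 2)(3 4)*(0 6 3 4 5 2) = (0 6 2 3)(4 5)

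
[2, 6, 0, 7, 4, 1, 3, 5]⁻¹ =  [2, 5, 0, 6, 4, 7, 1, 3]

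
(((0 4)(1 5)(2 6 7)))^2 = (2 7 6)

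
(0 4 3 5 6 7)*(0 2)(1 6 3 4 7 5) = (0 7 2)(1 6 5 3)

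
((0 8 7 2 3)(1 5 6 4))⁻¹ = (0 3 2 7 8)(1 4 6 5)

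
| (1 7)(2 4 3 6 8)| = 10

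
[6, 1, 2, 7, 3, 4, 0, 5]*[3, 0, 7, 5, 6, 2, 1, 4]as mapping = [0→1, 1→0, 2→7, 3→4, 4→5, 5→6, 6→3, 7→2]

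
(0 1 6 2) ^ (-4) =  () 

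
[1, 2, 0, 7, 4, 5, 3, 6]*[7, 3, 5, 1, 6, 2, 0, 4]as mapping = [0→3, 1→5, 2→7, 3→4, 4→6, 5→2, 6→1, 7→0]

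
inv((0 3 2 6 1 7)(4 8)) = (0 7 1 6 2 3)(4 8)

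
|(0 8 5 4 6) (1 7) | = 10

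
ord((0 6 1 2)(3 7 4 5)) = 4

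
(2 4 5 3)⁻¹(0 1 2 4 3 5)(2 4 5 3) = (0 1 4 5 2 3)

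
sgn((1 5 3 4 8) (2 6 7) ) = 1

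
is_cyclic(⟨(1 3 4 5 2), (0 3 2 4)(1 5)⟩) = no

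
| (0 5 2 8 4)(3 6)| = 10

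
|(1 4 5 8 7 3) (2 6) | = 6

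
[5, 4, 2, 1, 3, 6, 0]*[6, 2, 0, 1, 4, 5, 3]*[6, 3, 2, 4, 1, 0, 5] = [0, 1, 6, 2, 3, 4, 5]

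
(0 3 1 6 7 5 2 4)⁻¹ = (0 4 2 5 7 6 1 3)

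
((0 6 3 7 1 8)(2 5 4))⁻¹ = (0 8 1 7 3 6)(2 4 5)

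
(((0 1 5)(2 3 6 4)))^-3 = (2 3 6 4)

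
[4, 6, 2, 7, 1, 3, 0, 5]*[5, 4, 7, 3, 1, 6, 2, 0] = [1, 2, 7, 0, 4, 3, 5, 6]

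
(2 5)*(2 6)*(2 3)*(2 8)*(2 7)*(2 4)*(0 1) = (0 1)(2 5 6 3 8 7 4)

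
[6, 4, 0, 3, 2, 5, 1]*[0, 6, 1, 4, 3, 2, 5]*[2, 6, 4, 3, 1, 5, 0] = [5, 3, 2, 1, 6, 4, 0]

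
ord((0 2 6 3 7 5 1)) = 7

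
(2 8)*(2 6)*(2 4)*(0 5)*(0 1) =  (0 5 1)(2 8 6 4)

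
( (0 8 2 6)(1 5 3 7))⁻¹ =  (0 6 2 8)(1 7 3 5)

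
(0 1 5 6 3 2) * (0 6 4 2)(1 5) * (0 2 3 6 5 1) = (0 1)(2 5 4 3)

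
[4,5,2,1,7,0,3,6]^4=[3,7,2,4,1,6,0,5]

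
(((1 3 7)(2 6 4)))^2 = (1 7 3)(2 4 6)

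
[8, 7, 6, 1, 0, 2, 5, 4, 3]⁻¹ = [4, 3, 5, 8, 7, 6, 2, 1, 0]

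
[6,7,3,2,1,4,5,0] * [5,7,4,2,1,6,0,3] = [0,3,2,4,7,1,6,5]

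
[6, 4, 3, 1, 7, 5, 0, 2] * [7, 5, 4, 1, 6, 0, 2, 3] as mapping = [0→2, 1→6, 2→1, 3→5, 4→3, 5→0, 6→7, 7→4] 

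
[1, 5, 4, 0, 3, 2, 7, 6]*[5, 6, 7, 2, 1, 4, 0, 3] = [6, 4, 1, 5, 2, 7, 3, 0]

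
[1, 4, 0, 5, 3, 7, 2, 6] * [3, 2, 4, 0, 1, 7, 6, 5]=[2, 1, 3, 7, 0, 5, 4, 6]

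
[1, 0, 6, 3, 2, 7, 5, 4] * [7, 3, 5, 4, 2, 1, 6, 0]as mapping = [0→3, 1→7, 2→6, 3→4, 4→5, 5→0, 6→1, 7→2]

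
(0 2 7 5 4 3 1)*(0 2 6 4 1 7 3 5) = (0 6 4 5 1 2 3 7) 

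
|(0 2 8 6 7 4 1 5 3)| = 9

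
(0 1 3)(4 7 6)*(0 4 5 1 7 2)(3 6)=(0 7 3 4 2)(1 6 5)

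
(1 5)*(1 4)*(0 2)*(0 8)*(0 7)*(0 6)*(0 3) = (0 2 8 7 6 3)(1 5 4)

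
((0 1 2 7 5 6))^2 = (0 2 5)(1 7 6)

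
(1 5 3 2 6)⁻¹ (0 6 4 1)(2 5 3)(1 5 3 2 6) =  (0 1 4 5)(2 6 3)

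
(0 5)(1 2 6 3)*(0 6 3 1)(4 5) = (0 4 5 6 1 2 3)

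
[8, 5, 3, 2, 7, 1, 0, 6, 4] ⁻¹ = [6, 5, 3, 2, 8, 1, 7, 4, 0] 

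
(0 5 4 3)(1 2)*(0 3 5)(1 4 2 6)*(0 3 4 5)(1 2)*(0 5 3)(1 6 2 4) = (1 2 3)(4 5 6)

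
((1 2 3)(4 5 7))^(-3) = ()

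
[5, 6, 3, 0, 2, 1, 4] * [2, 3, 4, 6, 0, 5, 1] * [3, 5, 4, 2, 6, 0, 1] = [0, 5, 1, 4, 6, 2, 3]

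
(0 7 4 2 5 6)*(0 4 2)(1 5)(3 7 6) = (0 6 4)(1 5 3 7 2)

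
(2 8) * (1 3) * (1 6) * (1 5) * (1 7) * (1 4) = (1 3 6 5 7 4)(2 8)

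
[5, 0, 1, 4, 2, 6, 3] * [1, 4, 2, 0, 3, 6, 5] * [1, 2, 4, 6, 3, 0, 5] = [5, 2, 3, 6, 4, 0, 1]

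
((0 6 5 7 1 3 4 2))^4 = (0 1)(2 7)(3 6)(4 5)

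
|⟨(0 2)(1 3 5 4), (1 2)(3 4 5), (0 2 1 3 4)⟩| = 720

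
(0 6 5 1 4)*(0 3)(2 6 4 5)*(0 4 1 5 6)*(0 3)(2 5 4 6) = (0 1 2 3 6 5 4)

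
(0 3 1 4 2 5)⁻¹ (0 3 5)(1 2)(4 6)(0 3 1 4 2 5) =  (0 3 1)(2 6)(4 5)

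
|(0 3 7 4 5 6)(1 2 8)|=6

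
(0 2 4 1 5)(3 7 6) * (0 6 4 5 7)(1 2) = (0 1 7 4 2 5 6 3)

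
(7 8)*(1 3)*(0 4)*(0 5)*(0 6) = (0 4 5 6)(1 3)(7 8)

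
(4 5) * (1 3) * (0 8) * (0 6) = (0 8 6)(1 3)(4 5)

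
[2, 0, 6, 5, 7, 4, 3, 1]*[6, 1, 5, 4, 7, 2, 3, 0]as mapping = [0→5, 1→6, 2→3, 3→2, 4→0, 5→7, 6→4, 7→1]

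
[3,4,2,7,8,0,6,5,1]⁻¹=[5,8,2,0,1,7,6,3,4]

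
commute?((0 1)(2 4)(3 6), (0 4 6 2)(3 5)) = no:(0 1)(2 4)(3 6)*(0 4 6 2)(3 5) = (0 1 4)(2 6 5 3), (0 4 6 2)(3 5)*(0 1)(2 4)(3 6) = (0 2 1)(3 5 6 4)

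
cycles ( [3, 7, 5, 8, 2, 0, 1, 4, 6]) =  (0 3 8 6 1 7 4 2 5)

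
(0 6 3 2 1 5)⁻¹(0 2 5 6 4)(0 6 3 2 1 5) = (0 3 4 6 1)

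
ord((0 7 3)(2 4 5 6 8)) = 15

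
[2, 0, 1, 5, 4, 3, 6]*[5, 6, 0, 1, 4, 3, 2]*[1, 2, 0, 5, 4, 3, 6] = [1, 3, 6, 5, 4, 2, 0]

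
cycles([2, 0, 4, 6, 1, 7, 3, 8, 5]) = (0 2 4 1)(3 6)(5 7 8)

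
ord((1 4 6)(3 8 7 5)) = 12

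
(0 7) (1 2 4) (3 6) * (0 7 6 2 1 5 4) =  (0 6 3 2) (4 5) 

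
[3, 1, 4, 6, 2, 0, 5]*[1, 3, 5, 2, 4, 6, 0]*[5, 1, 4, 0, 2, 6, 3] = [4, 0, 2, 5, 6, 1, 3]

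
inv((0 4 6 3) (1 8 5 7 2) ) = (0 3 6 4) (1 2 7 5 8) 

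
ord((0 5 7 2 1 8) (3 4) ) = 6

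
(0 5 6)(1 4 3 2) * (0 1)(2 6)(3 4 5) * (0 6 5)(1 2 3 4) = (0 4 1)(2 6)(3 5)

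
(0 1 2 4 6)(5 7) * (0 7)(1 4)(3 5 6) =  (0 4 3 5)(1 2)(6 7)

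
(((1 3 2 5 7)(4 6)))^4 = (1 7 5 2 3)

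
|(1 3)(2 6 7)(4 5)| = 6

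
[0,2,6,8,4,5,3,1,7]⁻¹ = [0,7,1,6,4,5,2,8,3]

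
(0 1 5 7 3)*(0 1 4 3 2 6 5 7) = (0 4 3 1 7 2 6 5)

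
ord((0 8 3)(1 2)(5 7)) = 6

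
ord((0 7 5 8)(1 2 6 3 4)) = 20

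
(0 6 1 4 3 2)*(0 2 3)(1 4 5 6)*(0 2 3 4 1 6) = (0 6 1 5)(2 3 4)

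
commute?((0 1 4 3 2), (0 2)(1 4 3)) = no:(0 1 4 3 2) * (0 2)(1 4 3) = (0 4 1 3), (0 2)(1 4 3) * (0 1 4 3 2) = (1 3 4 2)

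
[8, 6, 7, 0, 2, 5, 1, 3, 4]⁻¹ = [3, 6, 4, 7, 8, 5, 1, 2, 0]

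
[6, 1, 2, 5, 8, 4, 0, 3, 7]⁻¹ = [6, 1, 2, 7, 5, 3, 0, 8, 4]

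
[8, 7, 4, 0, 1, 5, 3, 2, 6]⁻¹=[3, 4, 7, 6, 2, 5, 8, 1, 0]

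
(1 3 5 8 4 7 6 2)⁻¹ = (1 2 6 7 4 8 5 3)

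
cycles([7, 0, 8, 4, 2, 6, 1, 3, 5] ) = (0 7 3 4 2 8 5 6 1)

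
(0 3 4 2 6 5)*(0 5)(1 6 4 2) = (0 3 2 4 1 6)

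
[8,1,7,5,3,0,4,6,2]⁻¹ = [5,1,8,4,6,3,7,2,0]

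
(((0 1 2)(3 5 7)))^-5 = (0 1 2)(3 5 7)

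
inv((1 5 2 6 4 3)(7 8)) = (1 3 4 6 2 5)(7 8)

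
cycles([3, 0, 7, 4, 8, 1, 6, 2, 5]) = (0 3 4 8 5 1)(2 7)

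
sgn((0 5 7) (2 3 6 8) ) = -1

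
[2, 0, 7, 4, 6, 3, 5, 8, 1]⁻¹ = [1, 8, 0, 5, 3, 6, 4, 2, 7]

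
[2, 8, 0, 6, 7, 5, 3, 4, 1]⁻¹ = [2, 8, 0, 6, 7, 5, 3, 4, 1]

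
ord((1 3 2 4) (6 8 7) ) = 12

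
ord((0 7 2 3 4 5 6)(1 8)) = 14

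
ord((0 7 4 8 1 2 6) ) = 7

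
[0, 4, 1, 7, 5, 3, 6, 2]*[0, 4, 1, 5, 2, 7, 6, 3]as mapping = [0→0, 1→2, 2→4, 3→3, 4→7, 5→5, 6→6, 7→1]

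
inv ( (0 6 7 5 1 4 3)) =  (0 3 4 1 5 7 6)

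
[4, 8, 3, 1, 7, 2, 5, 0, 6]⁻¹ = [7, 3, 5, 2, 0, 6, 8, 4, 1]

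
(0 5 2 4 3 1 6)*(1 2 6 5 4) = (0 4 3 2 1 5 6)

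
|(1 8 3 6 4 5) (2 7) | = 6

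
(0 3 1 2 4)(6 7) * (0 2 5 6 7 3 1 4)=(0 1 5 6 3 4 2)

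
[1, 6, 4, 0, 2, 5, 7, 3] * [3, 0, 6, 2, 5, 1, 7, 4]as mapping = [0→0, 1→7, 2→5, 3→3, 4→6, 5→1, 6→4, 7→2]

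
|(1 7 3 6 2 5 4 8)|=8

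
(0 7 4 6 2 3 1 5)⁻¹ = (0 5 1 3 2 6 4 7)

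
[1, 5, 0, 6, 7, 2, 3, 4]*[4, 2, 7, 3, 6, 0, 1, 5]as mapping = [0→2, 1→0, 2→4, 3→1, 4→5, 5→7, 6→3, 7→6]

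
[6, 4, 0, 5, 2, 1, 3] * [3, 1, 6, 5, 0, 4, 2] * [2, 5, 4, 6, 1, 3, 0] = [4, 2, 6, 1, 0, 5, 3]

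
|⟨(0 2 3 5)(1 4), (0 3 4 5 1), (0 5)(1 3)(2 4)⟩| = 720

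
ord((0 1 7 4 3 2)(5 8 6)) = 6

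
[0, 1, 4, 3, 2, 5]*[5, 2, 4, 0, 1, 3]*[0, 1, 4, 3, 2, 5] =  [5, 4, 1, 0, 2, 3]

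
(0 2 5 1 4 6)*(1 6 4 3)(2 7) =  (0 7 2 5 6)(1 3)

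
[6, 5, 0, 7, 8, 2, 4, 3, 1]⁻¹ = [2, 8, 5, 7, 6, 1, 0, 3, 4]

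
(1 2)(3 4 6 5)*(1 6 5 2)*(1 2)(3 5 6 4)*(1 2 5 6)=(1 5 6 2 4)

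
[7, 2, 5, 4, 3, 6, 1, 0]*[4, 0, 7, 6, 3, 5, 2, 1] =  [1, 7, 5, 3, 6, 2, 0, 4]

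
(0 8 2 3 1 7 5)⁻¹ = (0 5 7 1 3 2 8)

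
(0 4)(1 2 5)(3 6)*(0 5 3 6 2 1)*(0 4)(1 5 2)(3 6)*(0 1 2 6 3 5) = (0 1)(2 3)(4 6 5)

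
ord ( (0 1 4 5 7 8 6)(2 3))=14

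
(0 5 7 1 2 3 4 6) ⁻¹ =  (0 6 4 3 2 1 7 5) 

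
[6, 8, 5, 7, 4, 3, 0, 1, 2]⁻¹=[6, 7, 8, 5, 4, 2, 0, 3, 1]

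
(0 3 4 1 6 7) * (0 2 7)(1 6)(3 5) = (0 5 3 4 6)(2 7)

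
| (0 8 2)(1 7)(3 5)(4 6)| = 6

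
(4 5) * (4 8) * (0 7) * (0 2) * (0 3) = (0 7 2 3)(4 5 8)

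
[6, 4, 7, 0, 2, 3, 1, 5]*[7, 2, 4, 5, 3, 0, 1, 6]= [1, 3, 6, 7, 4, 5, 2, 0]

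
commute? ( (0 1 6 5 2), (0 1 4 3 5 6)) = no: (0 1 6 5 2) * (0 1 4 3 5 6) = (0 4 3 5 2 1), (0 1 4 3 5 6) * (0 1 6 5 2) = (0 6 1 4 3 2)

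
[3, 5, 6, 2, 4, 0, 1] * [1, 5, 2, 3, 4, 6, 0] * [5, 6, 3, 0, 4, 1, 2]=[0, 2, 5, 3, 4, 6, 1]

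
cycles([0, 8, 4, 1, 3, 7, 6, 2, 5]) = (1 8 5 7 2 4 3)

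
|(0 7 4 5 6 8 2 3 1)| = 9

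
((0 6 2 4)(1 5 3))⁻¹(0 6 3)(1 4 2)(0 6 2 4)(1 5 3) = (0 4 5)(1 6 2)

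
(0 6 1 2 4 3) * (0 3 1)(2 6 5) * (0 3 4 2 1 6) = (0 5 1)(3 4 6)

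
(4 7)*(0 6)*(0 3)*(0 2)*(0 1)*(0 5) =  (0 6 3 2 1 5)(4 7)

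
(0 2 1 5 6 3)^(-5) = (0 2 1 5 6 3)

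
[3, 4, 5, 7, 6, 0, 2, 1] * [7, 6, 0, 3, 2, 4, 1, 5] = [3, 2, 4, 5, 1, 7, 0, 6]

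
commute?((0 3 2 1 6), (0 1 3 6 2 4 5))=no:(0 3 2 1 6) * (0 1 3 6 2 4 5)=(0 6 1 2 3 4 5), (0 1 3 6 2 4 5) * (0 3 2 1 6)=(0 6 1 2 4 5 3)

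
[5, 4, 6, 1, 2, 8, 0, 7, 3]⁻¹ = [6, 3, 4, 8, 1, 0, 2, 7, 5]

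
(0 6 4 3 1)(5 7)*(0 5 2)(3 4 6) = (0 3 1 5 7 2)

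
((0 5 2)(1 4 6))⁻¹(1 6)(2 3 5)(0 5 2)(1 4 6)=(0 3 2)(1 4)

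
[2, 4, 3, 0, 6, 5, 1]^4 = [2, 4, 3, 0, 6, 5, 1]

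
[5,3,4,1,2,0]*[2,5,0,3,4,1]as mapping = [0→1,1→3,2→4,3→5,4→0,5→2]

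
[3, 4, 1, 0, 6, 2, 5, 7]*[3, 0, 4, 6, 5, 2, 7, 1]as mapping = [0→6, 1→5, 2→0, 3→3, 4→7, 5→4, 6→2, 7→1]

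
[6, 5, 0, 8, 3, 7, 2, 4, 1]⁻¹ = [2, 8, 6, 4, 7, 1, 0, 5, 3]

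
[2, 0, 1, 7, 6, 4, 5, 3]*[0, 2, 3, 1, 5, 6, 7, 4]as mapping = [0→3, 1→0, 2→2, 3→4, 4→7, 5→5, 6→6, 7→1]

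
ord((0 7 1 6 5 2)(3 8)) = 6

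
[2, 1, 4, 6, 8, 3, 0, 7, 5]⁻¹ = [6, 1, 0, 5, 2, 8, 3, 7, 4]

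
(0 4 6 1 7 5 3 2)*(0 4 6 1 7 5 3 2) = (0 6 7 3)(1 5 2 4)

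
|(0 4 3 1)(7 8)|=4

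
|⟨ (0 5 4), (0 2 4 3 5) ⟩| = 60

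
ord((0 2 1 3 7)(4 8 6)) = 15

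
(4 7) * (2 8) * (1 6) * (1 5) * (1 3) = (1 6 5 3)(2 8)(4 7)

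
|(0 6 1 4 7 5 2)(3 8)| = 14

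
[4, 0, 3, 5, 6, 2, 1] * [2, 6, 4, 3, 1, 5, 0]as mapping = [0→1, 1→2, 2→3, 3→5, 4→0, 5→4, 6→6]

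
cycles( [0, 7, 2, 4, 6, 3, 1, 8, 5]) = (1 7 8 5 3 4 6)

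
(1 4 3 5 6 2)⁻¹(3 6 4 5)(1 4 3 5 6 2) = (2 3 6 5)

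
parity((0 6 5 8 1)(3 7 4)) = even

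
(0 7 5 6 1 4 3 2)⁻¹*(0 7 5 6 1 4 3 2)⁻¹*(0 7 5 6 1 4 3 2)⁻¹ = (0 4 5 2 1 7 3 6)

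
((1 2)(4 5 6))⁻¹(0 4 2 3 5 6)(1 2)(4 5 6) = (0 5 1 3 6 4)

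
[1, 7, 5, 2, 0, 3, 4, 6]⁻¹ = [4, 0, 3, 5, 6, 2, 7, 1]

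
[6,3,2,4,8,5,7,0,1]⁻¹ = [7,8,2,1,3,5,0,6,4]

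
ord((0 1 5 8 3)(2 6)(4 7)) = 10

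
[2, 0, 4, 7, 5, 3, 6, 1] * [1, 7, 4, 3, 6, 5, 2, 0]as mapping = [0→4, 1→1, 2→6, 3→0, 4→5, 5→3, 6→2, 7→7]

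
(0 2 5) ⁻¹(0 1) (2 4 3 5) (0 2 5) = (0 5 4 3) (1 2) 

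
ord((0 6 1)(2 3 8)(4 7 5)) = 3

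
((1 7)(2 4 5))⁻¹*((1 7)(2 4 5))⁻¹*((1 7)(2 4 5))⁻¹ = (1 7)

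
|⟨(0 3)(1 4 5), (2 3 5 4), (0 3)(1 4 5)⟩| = 720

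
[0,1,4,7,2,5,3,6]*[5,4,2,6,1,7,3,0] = [5,4,1,0,2,7,6,3]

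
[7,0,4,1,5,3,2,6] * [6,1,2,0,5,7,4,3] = [3,6,5,1,7,0,2,4]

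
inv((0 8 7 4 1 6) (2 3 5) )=(0 6 1 4 7 8) (2 5 3) 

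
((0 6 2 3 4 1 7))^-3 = (0 4 6 1 2 7 3)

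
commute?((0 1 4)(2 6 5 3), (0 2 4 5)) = no:(0 1 4)(2 6 5 3) * (0 2 4 5) = (0 1 5 3 4 2 6), (0 2 4 5) * (0 1 4)(2 6 5 3) = (0 6 5 1 4 3 2)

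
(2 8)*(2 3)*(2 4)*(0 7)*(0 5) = (0 7 5)(2 8 3 4)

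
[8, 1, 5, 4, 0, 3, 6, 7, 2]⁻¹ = [4, 1, 8, 5, 3, 2, 6, 7, 0]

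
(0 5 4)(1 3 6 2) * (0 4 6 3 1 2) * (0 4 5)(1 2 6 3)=(1 2 6 4 5 3)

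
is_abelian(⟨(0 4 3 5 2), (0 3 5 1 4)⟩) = no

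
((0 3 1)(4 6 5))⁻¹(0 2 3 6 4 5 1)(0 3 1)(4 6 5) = (0 3 2 1 5 6 4)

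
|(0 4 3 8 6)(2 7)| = 10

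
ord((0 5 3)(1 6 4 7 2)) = 15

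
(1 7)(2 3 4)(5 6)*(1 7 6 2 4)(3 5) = (1 6 3)(2 5)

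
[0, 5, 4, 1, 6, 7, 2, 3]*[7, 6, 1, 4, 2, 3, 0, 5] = [7, 3, 2, 6, 0, 5, 1, 4]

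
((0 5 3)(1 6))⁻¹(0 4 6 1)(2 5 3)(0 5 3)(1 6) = (0 2 3)(1 6 5 4)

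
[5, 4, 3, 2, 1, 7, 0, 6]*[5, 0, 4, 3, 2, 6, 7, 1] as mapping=[0→6, 1→2, 2→3, 3→4, 4→0, 5→1, 6→5, 7→7] 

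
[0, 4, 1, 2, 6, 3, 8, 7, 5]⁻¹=[0, 2, 3, 5, 1, 8, 4, 7, 6]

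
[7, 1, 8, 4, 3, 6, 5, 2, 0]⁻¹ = [8, 1, 7, 4, 3, 6, 5, 0, 2]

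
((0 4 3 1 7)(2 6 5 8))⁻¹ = (0 7 1 3 4)(2 8 5 6)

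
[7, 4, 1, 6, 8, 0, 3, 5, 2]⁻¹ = [5, 2, 8, 6, 1, 7, 3, 0, 4]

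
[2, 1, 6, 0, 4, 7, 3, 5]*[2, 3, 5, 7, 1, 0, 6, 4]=[5, 3, 6, 2, 1, 4, 7, 0]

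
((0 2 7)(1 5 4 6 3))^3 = (1 6 5 3 4)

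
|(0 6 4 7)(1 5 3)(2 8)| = 12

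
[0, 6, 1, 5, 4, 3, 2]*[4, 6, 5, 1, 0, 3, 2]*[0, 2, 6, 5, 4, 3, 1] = [4, 6, 1, 5, 0, 2, 3]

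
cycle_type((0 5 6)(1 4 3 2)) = 3.4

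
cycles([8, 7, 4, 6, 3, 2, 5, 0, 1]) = (0 8 1 7)(2 4 3 6 5)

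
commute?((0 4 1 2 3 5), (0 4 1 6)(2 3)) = no:(0 4 1 2 3 5)*(0 4 1 6)(2 3) = (0 1 3 5 4 6), (0 4 1 6)(2 3)*(0 4 1 2 3 5) = (0 1 6 4 2 5)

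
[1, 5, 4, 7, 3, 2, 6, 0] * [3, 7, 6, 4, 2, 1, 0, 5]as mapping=[0→7, 1→1, 2→2, 3→5, 4→4, 5→6, 6→0, 7→3]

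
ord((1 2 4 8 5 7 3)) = 7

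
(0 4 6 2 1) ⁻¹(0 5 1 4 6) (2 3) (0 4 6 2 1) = (0 6 2 4 5) (1 3) 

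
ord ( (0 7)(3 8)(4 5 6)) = 6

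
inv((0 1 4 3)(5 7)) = (0 3 4 1)(5 7)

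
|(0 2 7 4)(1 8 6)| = 12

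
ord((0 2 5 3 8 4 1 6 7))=9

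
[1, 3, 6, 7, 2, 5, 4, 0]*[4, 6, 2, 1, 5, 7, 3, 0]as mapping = [0→6, 1→1, 2→3, 3→0, 4→2, 5→7, 6→5, 7→4]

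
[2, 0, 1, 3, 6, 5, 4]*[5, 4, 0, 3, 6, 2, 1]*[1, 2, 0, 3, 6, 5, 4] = [1, 5, 6, 3, 2, 0, 4]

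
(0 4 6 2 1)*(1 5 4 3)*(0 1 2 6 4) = (0 3 2 5)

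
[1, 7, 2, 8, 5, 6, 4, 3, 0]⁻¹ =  [8, 0, 2, 7, 6, 4, 5, 1, 3]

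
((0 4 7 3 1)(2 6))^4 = (0 1 3 7 4)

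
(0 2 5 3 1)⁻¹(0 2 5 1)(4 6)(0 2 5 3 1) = (0 2 5 3)(4 6)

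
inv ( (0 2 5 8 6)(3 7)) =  (0 6 8 5 2)(3 7)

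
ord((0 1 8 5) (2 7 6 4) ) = 4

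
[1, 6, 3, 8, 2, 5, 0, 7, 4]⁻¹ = [6, 0, 4, 2, 8, 5, 1, 7, 3]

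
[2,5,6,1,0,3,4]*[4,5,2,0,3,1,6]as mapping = [0→2,1→1,2→6,3→5,4→4,5→0,6→3]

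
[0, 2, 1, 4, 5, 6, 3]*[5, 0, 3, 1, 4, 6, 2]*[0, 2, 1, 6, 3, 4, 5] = [4, 6, 0, 3, 5, 1, 2]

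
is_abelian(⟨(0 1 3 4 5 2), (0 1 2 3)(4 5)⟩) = no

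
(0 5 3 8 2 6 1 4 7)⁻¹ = (0 7 4 1 6 2 8 3 5)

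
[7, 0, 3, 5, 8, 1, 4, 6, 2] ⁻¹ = [1, 5, 8, 2, 6, 3, 7, 0, 4] 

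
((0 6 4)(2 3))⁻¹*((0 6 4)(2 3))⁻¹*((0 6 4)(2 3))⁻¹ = (2 3)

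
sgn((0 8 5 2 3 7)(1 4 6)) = -1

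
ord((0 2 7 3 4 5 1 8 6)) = 9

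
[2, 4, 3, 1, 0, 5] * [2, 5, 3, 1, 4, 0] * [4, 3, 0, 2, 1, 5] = [2, 1, 3, 5, 0, 4]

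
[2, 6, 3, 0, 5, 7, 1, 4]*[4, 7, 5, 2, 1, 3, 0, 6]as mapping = [0→5, 1→0, 2→2, 3→4, 4→3, 5→6, 6→7, 7→1]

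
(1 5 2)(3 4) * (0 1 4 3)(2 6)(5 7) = (0 1 7 5 6 2 4)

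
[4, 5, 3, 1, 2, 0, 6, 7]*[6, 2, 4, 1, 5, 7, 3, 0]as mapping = [0→5, 1→7, 2→1, 3→2, 4→4, 5→6, 6→3, 7→0]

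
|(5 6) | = 2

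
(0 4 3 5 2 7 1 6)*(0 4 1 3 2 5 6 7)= (0 1 7 3 6 4 2)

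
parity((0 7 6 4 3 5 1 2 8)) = even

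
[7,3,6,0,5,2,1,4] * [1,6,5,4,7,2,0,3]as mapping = [0→3,1→4,2→0,3→1,4→2,5→5,6→6,7→7]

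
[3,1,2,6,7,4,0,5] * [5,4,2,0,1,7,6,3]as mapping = [0→0,1→4,2→2,3→6,4→3,5→1,6→5,7→7]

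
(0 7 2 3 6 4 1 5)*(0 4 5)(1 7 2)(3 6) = (0 2 6 5 4 7 1)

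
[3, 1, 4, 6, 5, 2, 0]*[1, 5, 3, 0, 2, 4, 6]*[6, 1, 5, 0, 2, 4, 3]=[6, 4, 5, 3, 2, 0, 1]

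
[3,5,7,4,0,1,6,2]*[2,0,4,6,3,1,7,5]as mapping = [0→6,1→1,2→5,3→3,4→2,5→0,6→7,7→4]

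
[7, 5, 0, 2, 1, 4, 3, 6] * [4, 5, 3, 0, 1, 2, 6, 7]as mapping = [0→7, 1→2, 2→4, 3→3, 4→5, 5→1, 6→0, 7→6]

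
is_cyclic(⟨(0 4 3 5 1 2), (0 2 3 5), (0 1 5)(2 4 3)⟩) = no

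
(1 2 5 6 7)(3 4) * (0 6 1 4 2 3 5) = (0 6 7 4 5 1 3 2)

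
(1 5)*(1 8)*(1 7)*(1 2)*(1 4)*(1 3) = (1 5 8 7 2 4 3)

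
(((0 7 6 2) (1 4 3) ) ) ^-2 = (0 6) (1 4 3) (2 7) 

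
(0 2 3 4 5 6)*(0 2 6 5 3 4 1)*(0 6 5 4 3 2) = (0 5 4 2 3 1 6)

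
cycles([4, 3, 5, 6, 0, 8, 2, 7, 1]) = (0 4)(1 3 6 2 5 8)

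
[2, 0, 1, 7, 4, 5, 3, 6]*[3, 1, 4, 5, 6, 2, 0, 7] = [4, 3, 1, 7, 6, 2, 5, 0]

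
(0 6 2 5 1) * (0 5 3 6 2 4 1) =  (0 2 3 6 4 1 5)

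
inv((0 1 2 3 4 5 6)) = (0 6 5 4 3 2 1)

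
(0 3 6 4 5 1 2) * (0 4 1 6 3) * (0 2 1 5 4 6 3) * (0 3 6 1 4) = (0 2 1 4) (5 6) 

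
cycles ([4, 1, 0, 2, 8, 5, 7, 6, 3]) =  (0 4 8 3 2)(6 7)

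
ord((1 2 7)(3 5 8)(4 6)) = 6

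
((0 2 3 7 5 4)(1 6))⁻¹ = (0 4 5 7 3 2)(1 6)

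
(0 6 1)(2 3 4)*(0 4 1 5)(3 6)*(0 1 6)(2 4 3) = (0 2)(1 3 6 5)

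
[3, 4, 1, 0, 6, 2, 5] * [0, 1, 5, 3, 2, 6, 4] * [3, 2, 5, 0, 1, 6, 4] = [0, 5, 2, 3, 1, 6, 4]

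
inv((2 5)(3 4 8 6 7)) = (2 5)(3 7 6 8 4)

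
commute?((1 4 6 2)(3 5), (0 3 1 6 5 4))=no:(1 4 6 2)(3 5)*(0 3 1 6 5 4)=(0 3 4 5 1)(2 6), (0 3 1 6 5 4)*(1 4 6 2)(3 5)=(0 5 6 3 4)(1 2)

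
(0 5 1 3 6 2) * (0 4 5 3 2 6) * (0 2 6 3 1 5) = (0 1 6 3 2 4) 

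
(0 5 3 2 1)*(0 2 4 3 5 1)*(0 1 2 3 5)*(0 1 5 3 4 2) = (1 4 3 2 5)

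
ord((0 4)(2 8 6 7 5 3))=6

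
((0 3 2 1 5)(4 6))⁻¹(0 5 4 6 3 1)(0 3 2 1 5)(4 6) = (0 6 4 2 5 3)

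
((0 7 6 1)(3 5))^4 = ()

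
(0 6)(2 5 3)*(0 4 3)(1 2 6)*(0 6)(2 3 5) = (0 1 3)(4 5 6)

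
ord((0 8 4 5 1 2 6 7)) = 8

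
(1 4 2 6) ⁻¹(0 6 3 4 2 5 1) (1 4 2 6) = (0 1 3 2 6 5 4) 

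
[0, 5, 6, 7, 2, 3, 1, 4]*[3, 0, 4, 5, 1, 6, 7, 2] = [3, 6, 7, 2, 4, 5, 0, 1]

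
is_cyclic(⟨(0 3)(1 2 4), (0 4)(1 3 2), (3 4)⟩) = no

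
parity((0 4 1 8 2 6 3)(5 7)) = odd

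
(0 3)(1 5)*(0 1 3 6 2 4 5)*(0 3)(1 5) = (0 6 2 4 1 3 5)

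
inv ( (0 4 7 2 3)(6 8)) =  (0 3 2 7 4)(6 8)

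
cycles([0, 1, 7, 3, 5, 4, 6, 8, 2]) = (2 7 8)(4 5)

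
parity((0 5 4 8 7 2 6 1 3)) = even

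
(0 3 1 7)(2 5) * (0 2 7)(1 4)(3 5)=(0 5 7 2 3 4 1)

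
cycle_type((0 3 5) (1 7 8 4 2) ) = 3.5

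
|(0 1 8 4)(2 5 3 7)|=4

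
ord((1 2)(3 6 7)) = 6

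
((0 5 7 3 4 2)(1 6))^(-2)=(0 4 7)(2 3 5)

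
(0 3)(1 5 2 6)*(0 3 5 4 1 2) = (0 5)(1 4)(2 6)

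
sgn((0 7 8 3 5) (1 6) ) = -1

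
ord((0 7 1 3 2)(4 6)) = 10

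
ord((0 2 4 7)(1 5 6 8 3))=20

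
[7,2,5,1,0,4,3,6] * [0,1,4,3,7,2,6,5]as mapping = [0→5,1→4,2→2,3→1,4→0,5→7,6→3,7→6]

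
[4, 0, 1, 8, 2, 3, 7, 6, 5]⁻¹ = [1, 2, 4, 5, 0, 8, 7, 6, 3]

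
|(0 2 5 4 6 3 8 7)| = 8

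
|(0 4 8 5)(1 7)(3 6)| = 4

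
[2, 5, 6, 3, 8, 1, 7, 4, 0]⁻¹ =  [8, 5, 0, 3, 7, 1, 2, 6, 4]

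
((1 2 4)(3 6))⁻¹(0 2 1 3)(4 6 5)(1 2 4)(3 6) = (0 4 2 6)(1 3 5)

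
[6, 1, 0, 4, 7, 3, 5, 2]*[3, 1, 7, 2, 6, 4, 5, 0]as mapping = [0→5, 1→1, 2→3, 3→6, 4→0, 5→2, 6→4, 7→7]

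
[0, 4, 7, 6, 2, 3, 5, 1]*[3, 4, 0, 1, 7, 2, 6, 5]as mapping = [0→3, 1→7, 2→5, 3→6, 4→0, 5→1, 6→2, 7→4]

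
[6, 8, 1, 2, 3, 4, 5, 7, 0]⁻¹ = [8, 2, 3, 4, 5, 6, 0, 7, 1]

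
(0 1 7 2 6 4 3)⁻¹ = (0 3 4 6 2 7 1)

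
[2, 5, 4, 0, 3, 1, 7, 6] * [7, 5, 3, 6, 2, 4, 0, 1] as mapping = [0→3, 1→4, 2→2, 3→7, 4→6, 5→5, 6→1, 7→0] 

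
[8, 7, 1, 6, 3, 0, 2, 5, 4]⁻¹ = [5, 2, 6, 4, 8, 7, 3, 1, 0]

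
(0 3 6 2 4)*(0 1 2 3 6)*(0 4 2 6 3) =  (0 3 4 1 6)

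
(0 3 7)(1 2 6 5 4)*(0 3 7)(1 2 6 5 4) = (0 7 3)(1 6 4 2 5)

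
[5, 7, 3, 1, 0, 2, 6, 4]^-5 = [2, 4, 1, 7, 5, 3, 6, 0]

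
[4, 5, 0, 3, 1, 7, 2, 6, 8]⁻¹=[2, 4, 6, 3, 0, 1, 7, 5, 8]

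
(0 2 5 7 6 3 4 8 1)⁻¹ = (0 1 8 4 3 6 7 5 2)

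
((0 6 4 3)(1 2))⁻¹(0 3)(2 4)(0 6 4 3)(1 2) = (0 6)(1 3)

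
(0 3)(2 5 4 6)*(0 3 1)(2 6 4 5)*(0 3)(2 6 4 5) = (0 1 3)(2 6 4 5)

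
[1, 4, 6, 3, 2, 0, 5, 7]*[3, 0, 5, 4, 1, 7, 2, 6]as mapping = [0→0, 1→1, 2→2, 3→4, 4→5, 5→3, 6→7, 7→6]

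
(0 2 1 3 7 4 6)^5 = (0 4 3 2 6 7 1)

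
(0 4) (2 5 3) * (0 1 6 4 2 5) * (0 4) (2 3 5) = (0 3 2 4 1 6) 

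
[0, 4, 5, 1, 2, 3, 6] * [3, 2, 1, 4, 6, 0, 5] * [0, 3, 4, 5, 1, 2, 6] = [5, 6, 0, 4, 3, 1, 2]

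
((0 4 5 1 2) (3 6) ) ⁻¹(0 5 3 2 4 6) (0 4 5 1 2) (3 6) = (0 5 3 4 1 6) 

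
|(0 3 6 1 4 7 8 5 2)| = 9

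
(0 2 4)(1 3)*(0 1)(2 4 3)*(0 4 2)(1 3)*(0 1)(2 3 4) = (0 3 2)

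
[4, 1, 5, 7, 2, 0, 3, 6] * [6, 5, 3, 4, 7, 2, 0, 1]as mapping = [0→7, 1→5, 2→2, 3→1, 4→3, 5→6, 6→4, 7→0]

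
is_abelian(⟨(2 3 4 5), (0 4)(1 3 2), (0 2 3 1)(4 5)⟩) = no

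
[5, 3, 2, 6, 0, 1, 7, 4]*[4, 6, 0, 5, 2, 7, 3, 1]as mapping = [0→7, 1→5, 2→0, 3→3, 4→4, 5→6, 6→1, 7→2]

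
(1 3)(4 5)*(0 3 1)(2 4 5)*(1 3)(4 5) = (0 1 3)(2 5 4)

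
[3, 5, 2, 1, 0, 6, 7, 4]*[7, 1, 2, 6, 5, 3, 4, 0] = [6, 3, 2, 1, 7, 4, 0, 5] 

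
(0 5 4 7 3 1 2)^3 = (0 7 2 4 1 5 3)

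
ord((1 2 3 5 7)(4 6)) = 10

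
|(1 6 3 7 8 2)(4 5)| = 6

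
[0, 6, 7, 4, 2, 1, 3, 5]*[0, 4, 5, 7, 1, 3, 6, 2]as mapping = [0→0, 1→6, 2→2, 3→1, 4→5, 5→4, 6→7, 7→3]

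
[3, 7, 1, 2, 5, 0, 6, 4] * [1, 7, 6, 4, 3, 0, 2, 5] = [4, 5, 7, 6, 0, 1, 2, 3]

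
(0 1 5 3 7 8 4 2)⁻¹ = (0 2 4 8 7 3 5 1)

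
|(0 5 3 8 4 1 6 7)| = 8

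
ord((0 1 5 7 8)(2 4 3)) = 15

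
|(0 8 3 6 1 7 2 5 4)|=9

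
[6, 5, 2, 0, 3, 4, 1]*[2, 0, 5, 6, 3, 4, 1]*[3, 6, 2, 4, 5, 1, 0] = [6, 5, 1, 2, 0, 4, 3]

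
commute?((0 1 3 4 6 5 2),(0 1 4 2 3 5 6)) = no:(0 1 3 4 6 5 2)*(0 1 4 2 3 5 6) = (0 4)(1 5 3 2),(0 1 4 2 3 5 6)*(0 1 3 4 6 5 2) = (0 3 2 4)(1 6)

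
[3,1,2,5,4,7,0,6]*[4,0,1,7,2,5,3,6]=[7,0,1,5,2,6,4,3]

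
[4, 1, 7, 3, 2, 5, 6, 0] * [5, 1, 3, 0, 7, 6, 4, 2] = [7, 1, 2, 0, 3, 6, 4, 5]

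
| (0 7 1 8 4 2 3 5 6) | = 9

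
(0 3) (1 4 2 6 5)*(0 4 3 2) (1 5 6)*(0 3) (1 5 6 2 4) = (0 4 3 1) (2 5 6) 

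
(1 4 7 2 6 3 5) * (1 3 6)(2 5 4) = (1 2)(3 4 7 5)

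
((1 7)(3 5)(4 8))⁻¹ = (1 7)(3 5)(4 8)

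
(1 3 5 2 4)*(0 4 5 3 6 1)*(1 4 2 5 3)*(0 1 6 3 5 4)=(0 2 5 4 1 3 6)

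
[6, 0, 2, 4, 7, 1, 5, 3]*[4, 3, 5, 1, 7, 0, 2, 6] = [2, 4, 5, 7, 6, 3, 0, 1]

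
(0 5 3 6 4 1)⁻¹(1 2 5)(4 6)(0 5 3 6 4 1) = (0 2 3)(1 4)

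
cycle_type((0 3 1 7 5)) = 5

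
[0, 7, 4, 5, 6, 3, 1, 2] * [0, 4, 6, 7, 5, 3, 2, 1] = [0, 1, 5, 3, 2, 7, 4, 6]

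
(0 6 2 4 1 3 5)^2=(0 2 1 5 6 4 3)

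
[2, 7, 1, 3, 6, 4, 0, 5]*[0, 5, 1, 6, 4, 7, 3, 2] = [1, 2, 5, 6, 3, 4, 0, 7]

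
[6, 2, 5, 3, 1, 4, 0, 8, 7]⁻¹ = [6, 4, 1, 3, 5, 2, 0, 8, 7]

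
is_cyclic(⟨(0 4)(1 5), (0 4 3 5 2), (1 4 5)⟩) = no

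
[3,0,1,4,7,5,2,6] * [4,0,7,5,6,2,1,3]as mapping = [0→5,1→4,2→0,3→6,4→3,5→2,6→7,7→1]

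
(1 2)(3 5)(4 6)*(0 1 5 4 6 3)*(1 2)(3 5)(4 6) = (0 2 3 6 4 5)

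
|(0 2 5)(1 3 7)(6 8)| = 6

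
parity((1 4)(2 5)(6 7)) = odd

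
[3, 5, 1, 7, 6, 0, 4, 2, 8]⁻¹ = [5, 2, 7, 0, 6, 1, 4, 3, 8]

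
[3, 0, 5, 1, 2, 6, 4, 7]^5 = [1, 3, 5, 0, 2, 6, 4, 7]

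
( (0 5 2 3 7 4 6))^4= (0 7 5 4 2 6 3)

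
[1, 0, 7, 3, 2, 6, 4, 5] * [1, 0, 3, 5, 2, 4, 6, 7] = [0, 1, 7, 5, 3, 6, 2, 4]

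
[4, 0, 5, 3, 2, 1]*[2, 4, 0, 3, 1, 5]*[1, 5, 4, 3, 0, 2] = [5, 4, 2, 3, 1, 0]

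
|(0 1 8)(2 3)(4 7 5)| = 6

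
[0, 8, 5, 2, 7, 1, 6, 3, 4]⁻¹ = [0, 5, 3, 7, 8, 2, 6, 4, 1]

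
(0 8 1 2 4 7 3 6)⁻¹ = (0 6 3 7 4 2 1 8)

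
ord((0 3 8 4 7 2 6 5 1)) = 9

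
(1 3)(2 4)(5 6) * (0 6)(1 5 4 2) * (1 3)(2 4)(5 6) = (0 5)(2 4 3 6)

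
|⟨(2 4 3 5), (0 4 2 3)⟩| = 20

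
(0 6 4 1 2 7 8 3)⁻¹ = (0 3 8 7 2 1 4 6)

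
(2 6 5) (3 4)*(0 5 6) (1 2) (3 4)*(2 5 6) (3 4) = (0 6 2) (1 5) (3 4) 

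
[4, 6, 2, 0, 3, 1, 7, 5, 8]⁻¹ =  [3, 5, 2, 4, 0, 7, 1, 6, 8]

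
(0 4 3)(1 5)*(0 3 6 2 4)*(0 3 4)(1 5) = (0 3 4 6 2)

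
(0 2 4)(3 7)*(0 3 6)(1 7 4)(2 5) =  (0 5 2 1 7 6)(3 4)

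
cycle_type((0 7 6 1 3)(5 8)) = 2.5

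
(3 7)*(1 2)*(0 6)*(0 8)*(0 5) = (0 6 8 5) (1 2) (3 7) 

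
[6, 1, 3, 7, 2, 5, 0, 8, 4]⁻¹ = [6, 1, 4, 2, 8, 5, 0, 3, 7]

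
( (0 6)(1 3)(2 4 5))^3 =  (0 6)(1 3)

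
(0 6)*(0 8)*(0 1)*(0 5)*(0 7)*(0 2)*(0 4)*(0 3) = (0 6 8 1 5 7 2 4 3)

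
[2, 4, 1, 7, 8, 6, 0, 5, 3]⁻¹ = [6, 2, 0, 8, 1, 7, 5, 3, 4]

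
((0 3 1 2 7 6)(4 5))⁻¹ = (0 6 7 2 1 3)(4 5)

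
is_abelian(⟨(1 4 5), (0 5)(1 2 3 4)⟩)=no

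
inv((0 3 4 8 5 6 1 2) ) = (0 2 1 6 5 8 4 3) 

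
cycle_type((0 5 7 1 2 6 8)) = 7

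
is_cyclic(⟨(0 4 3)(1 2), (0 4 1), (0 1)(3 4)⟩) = no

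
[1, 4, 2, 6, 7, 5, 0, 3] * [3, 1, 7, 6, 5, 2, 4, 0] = [1, 5, 7, 4, 0, 2, 3, 6]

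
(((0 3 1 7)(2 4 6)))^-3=(0 3 1 7)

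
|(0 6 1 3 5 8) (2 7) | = 6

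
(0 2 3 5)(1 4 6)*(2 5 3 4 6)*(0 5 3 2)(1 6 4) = (0 3 2 1 4)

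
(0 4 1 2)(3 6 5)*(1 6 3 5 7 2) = (0 4 6 7 2)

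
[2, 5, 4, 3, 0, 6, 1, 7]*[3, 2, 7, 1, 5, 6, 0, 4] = [7, 6, 5, 1, 3, 0, 2, 4]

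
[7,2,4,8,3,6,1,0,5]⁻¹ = [7,6,1,4,2,8,5,0,3]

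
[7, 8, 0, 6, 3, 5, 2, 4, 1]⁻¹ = [2, 8, 6, 4, 7, 5, 3, 0, 1]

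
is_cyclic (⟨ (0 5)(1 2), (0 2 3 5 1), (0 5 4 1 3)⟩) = no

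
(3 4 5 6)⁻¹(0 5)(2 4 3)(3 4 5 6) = (0 6)(2 5 4)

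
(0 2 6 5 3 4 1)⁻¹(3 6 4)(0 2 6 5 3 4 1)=(1 4 5)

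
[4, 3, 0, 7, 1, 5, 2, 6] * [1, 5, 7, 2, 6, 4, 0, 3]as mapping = [0→6, 1→2, 2→1, 3→3, 4→5, 5→4, 6→7, 7→0]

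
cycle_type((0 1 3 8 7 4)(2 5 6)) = 3.6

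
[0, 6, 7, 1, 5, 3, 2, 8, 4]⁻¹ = [0, 3, 6, 5, 8, 4, 1, 2, 7]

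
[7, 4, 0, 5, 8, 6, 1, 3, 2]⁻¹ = [2, 6, 8, 7, 1, 3, 5, 0, 4]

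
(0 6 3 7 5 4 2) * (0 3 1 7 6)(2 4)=(1 7 5 2 3 6)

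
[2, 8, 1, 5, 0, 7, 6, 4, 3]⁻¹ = [4, 2, 0, 8, 7, 3, 6, 5, 1]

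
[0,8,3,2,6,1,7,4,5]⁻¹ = [0,5,3,2,7,8,4,6,1]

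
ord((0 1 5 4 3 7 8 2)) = 8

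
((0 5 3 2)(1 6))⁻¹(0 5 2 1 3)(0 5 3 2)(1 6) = (0 6 2 5 3)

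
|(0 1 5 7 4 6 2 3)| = 8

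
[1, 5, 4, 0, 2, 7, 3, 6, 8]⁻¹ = [3, 0, 4, 6, 2, 1, 7, 5, 8]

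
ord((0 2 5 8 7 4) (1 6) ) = 6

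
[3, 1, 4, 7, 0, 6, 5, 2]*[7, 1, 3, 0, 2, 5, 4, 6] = [0, 1, 2, 6, 7, 4, 5, 3]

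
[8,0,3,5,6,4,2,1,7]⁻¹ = [1,7,6,2,5,3,4,8,0]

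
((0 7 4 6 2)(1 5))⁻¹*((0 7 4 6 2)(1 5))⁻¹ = (0 6 7 2 4)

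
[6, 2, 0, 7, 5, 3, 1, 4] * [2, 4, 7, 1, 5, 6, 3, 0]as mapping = [0→3, 1→7, 2→2, 3→0, 4→6, 5→1, 6→4, 7→5]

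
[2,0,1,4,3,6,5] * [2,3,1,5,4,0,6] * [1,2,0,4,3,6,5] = [2,0,4,3,6,5,1]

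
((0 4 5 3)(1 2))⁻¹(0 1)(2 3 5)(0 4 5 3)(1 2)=(0 3 1)(2 4)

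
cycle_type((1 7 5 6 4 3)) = 6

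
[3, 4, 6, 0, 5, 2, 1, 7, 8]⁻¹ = [3, 6, 5, 0, 1, 4, 2, 7, 8]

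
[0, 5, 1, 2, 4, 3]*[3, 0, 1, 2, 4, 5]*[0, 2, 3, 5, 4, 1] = [5, 1, 0, 2, 4, 3]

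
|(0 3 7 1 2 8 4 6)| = 8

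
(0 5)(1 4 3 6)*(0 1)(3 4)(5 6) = (0 6)(1 3 5)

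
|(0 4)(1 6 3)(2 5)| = 6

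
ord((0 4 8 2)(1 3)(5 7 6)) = 12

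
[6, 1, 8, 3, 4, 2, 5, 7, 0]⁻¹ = [8, 1, 5, 3, 4, 6, 0, 7, 2]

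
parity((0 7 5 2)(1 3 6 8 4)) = odd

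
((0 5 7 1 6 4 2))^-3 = (0 6 5 4 7 2 1)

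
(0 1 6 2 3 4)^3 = (0 2)(1 3)(4 6)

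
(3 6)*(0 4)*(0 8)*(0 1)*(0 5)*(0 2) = (0 4 8 1 5 2)(3 6)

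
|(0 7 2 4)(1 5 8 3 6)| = 20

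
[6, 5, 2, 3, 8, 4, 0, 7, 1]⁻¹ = [6, 8, 2, 3, 5, 1, 0, 7, 4]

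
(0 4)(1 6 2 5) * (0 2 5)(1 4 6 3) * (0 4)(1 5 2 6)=(0 1 3 5)(2 4 6)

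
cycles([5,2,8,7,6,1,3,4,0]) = (0 5 1 2 8)(3 7 4 6)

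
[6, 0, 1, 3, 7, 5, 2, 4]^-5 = [1, 2, 6, 3, 7, 5, 0, 4]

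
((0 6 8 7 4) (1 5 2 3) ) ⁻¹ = (0 4 7 8 6) (1 3 2 5) 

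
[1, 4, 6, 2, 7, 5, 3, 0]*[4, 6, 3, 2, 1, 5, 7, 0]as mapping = [0→6, 1→1, 2→7, 3→3, 4→0, 5→5, 6→2, 7→4]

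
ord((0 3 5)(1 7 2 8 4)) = 15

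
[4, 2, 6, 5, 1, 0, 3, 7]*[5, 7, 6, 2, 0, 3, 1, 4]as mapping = [0→0, 1→6, 2→1, 3→3, 4→7, 5→5, 6→2, 7→4]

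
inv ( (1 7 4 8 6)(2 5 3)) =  (1 6 8 4 7)(2 3 5)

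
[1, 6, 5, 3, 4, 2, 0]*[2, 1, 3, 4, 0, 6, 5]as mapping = [0→1, 1→5, 2→6, 3→4, 4→0, 5→3, 6→2]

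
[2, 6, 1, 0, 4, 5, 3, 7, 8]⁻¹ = [3, 2, 0, 6, 4, 5, 1, 7, 8]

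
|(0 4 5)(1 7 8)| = 3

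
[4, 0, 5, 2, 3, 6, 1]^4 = [5, 2, 0, 1, 6, 4, 3]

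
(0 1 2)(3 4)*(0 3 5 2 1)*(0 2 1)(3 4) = (0 2 4 5 1)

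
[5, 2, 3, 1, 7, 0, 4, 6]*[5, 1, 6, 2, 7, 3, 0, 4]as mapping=[0→3, 1→6, 2→2, 3→1, 4→4, 5→5, 6→7, 7→0]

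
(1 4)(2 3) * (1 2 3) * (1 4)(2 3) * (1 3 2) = (1 3)(2 4)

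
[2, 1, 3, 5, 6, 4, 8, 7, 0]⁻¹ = [8, 1, 0, 2, 5, 3, 4, 7, 6]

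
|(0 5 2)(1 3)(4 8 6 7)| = 12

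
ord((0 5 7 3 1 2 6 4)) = 8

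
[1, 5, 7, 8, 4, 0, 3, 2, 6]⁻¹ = [5, 0, 7, 6, 4, 1, 8, 2, 3]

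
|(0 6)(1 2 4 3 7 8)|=6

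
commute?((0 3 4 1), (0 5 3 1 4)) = no:(0 3 4 1)*(0 5 3 1 4) = (0 1 5 3), (0 5 3 1 4)*(0 3 4 1) = (0 5 4 3)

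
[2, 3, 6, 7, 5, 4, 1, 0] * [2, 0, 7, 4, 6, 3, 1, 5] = [7, 4, 1, 5, 3, 6, 0, 2]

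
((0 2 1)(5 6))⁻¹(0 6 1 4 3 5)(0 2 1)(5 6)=(0 4 3 6 2 5)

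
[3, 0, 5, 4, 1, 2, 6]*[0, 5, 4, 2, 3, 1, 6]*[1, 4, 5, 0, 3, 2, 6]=[5, 1, 4, 0, 2, 3, 6]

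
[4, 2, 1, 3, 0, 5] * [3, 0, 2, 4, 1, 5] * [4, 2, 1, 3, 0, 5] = [2, 1, 4, 0, 3, 5]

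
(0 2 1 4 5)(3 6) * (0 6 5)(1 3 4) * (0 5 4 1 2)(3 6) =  (1 2 6)(3 4 5)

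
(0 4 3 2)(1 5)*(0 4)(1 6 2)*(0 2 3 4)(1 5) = (0 2)(3 5 6)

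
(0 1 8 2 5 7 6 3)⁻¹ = (0 3 6 7 5 2 8 1)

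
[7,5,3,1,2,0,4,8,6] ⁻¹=[5,3,4,2,6,1,8,0,7] 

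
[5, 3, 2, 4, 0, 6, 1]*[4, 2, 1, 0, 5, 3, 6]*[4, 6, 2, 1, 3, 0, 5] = [1, 4, 6, 0, 3, 5, 2]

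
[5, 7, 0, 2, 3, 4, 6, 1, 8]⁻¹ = [2, 7, 3, 4, 5, 0, 6, 1, 8]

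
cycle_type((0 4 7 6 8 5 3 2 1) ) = 9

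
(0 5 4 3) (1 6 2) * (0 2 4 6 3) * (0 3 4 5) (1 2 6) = (1 4 3 6 5) 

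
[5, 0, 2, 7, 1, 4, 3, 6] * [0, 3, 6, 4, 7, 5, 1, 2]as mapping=[0→5, 1→0, 2→6, 3→2, 4→3, 5→7, 6→4, 7→1]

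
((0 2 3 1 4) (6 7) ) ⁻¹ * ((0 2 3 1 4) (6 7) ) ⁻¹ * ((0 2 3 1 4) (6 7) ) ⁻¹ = (0 3 4 2 1) (6 7) 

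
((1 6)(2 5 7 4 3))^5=(1 6)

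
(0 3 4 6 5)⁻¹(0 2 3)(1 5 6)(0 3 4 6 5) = (0 5 1)(2 4 3)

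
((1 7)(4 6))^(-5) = (1 7)(4 6)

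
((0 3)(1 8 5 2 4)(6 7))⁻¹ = (0 3)(1 4 2 5 8)(6 7)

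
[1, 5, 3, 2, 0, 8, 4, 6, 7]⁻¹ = [4, 0, 3, 2, 6, 1, 7, 8, 5]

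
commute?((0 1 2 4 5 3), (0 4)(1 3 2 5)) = no:(0 1 2 4 5 3) * (0 4)(1 3 2 5) = (0 3 4 1 5 2), (0 4)(1 3 2 5) * (0 1 2 4 5 3) = (0 5 2 3 4 1)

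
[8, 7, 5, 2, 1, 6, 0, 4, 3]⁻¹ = [6, 4, 3, 8, 7, 2, 5, 1, 0]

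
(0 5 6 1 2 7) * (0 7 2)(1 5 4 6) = (0 4 6 5 1)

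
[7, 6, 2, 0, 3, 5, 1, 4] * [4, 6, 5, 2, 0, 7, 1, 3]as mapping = [0→3, 1→1, 2→5, 3→4, 4→2, 5→7, 6→6, 7→0]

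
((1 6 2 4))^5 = (1 6 2 4)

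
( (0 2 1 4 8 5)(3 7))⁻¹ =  (0 5 8 4 1 2)(3 7)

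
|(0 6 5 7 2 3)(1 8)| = 6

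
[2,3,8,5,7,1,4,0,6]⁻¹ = [7,5,0,1,6,3,8,4,2]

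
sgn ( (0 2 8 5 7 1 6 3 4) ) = 1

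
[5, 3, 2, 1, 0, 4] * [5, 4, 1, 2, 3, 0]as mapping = [0→0, 1→2, 2→1, 3→4, 4→5, 5→3]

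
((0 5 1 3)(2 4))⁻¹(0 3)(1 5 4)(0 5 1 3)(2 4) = (0 5)(1 2 3)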